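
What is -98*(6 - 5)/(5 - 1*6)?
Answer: 98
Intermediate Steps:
-98*(6 - 5)/(5 - 1*6) = -98/(5 - 6) = -98/(-1) = -98*(-1) = 98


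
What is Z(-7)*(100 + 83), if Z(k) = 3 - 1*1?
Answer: 366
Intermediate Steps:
Z(k) = 2 (Z(k) = 3 - 1 = 2)
Z(-7)*(100 + 83) = 2*(100 + 83) = 2*183 = 366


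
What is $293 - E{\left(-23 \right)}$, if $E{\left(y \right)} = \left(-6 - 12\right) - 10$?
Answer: $321$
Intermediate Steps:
$E{\left(y \right)} = -28$ ($E{\left(y \right)} = -18 - 10 = -28$)
$293 - E{\left(-23 \right)} = 293 - -28 = 293 + 28 = 321$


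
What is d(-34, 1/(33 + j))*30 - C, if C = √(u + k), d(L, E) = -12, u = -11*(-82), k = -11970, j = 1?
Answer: -360 - 2*I*√2767 ≈ -360.0 - 105.2*I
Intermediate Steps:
u = 902
C = 2*I*√2767 (C = √(902 - 11970) = √(-11068) = 2*I*√2767 ≈ 105.2*I)
d(-34, 1/(33 + j))*30 - C = -12*30 - 2*I*√2767 = -360 - 2*I*√2767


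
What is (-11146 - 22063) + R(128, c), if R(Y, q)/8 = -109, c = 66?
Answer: -34081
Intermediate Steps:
R(Y, q) = -872 (R(Y, q) = 8*(-109) = -872)
(-11146 - 22063) + R(128, c) = (-11146 - 22063) - 872 = -33209 - 872 = -34081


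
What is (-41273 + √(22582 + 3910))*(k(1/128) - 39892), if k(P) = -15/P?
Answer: 1725706676 - 83624*√6623 ≈ 1.7189e+9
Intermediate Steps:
(-41273 + √(22582 + 3910))*(k(1/128) - 39892) = (-41273 + √(22582 + 3910))*(-15/(1/128) - 39892) = (-41273 + √26492)*(-15/1/128 - 39892) = (-41273 + 2*√6623)*(-15*128 - 39892) = (-41273 + 2*√6623)*(-1920 - 39892) = (-41273 + 2*√6623)*(-41812) = 1725706676 - 83624*√6623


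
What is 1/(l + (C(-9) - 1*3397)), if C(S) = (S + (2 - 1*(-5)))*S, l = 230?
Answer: -1/3149 ≈ -0.00031756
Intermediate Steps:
C(S) = S*(7 + S) (C(S) = (S + (2 + 5))*S = (S + 7)*S = (7 + S)*S = S*(7 + S))
1/(l + (C(-9) - 1*3397)) = 1/(230 + (-9*(7 - 9) - 1*3397)) = 1/(230 + (-9*(-2) - 3397)) = 1/(230 + (18 - 3397)) = 1/(230 - 3379) = 1/(-3149) = -1/3149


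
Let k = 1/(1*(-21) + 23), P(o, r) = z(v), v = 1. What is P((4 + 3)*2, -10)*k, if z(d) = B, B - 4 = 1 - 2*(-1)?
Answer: 7/2 ≈ 3.5000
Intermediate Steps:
B = 7 (B = 4 + (1 - 2*(-1)) = 4 + (1 + 2) = 4 + 3 = 7)
z(d) = 7
P(o, r) = 7
k = ½ (k = 1/(-21 + 23) = 1/2 = ½ ≈ 0.50000)
P((4 + 3)*2, -10)*k = 7*(½) = 7/2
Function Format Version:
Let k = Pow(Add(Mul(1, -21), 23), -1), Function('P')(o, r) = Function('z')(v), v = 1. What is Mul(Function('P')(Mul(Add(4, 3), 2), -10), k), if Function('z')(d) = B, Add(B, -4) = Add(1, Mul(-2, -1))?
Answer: Rational(7, 2) ≈ 3.5000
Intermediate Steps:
B = 7 (B = Add(4, Add(1, Mul(-2, -1))) = Add(4, Add(1, 2)) = Add(4, 3) = 7)
Function('z')(d) = 7
Function('P')(o, r) = 7
k = Rational(1, 2) (k = Pow(Add(-21, 23), -1) = Pow(2, -1) = Rational(1, 2) ≈ 0.50000)
Mul(Function('P')(Mul(Add(4, 3), 2), -10), k) = Mul(7, Rational(1, 2)) = Rational(7, 2)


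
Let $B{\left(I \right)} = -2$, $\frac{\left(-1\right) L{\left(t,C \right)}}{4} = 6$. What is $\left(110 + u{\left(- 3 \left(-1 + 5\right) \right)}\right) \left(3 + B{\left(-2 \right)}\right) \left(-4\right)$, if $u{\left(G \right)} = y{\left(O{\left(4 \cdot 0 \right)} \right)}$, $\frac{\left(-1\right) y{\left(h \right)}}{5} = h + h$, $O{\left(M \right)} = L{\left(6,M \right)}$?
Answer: $-1400$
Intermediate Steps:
$L{\left(t,C \right)} = -24$ ($L{\left(t,C \right)} = \left(-4\right) 6 = -24$)
$O{\left(M \right)} = -24$
$y{\left(h \right)} = - 10 h$ ($y{\left(h \right)} = - 5 \left(h + h\right) = - 5 \cdot 2 h = - 10 h$)
$u{\left(G \right)} = 240$ ($u{\left(G \right)} = \left(-10\right) \left(-24\right) = 240$)
$\left(110 + u{\left(- 3 \left(-1 + 5\right) \right)}\right) \left(3 + B{\left(-2 \right)}\right) \left(-4\right) = \left(110 + 240\right) \left(3 - 2\right) \left(-4\right) = 350 \cdot 1 \left(-4\right) = 350 \left(-4\right) = -1400$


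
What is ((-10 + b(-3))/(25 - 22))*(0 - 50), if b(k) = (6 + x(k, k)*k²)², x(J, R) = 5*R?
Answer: -831550/3 ≈ -2.7718e+5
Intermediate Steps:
b(k) = (6 + 5*k³)² (b(k) = (6 + (5*k)*k²)² = (6 + 5*k³)²)
((-10 + b(-3))/(25 - 22))*(0 - 50) = ((-10 + (6 + 5*(-3)³)²)/(25 - 22))*(0 - 50) = ((-10 + (6 + 5*(-27))²)/3)*(-50) = ((-10 + (6 - 135)²)*(⅓))*(-50) = ((-10 + (-129)²)*(⅓))*(-50) = ((-10 + 16641)*(⅓))*(-50) = (16631*(⅓))*(-50) = (16631/3)*(-50) = -831550/3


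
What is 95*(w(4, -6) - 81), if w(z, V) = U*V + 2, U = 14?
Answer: -15485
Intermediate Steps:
w(z, V) = 2 + 14*V (w(z, V) = 14*V + 2 = 2 + 14*V)
95*(w(4, -6) - 81) = 95*((2 + 14*(-6)) - 81) = 95*((2 - 84) - 81) = 95*(-82 - 81) = 95*(-163) = -15485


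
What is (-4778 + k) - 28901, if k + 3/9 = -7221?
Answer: -122701/3 ≈ -40900.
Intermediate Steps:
k = -21664/3 (k = -⅓ - 7221 = -21664/3 ≈ -7221.3)
(-4778 + k) - 28901 = (-4778 - 21664/3) - 28901 = -35998/3 - 28901 = -122701/3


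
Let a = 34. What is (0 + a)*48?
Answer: 1632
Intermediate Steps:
(0 + a)*48 = (0 + 34)*48 = 34*48 = 1632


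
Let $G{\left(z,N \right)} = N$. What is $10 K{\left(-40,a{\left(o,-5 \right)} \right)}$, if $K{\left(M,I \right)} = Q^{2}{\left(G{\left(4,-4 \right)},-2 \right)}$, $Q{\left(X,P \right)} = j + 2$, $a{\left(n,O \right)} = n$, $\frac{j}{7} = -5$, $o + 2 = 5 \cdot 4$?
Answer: $10890$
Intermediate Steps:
$o = 18$ ($o = -2 + 5 \cdot 4 = -2 + 20 = 18$)
$j = -35$ ($j = 7 \left(-5\right) = -35$)
$Q{\left(X,P \right)} = -33$ ($Q{\left(X,P \right)} = -35 + 2 = -33$)
$K{\left(M,I \right)} = 1089$ ($K{\left(M,I \right)} = \left(-33\right)^{2} = 1089$)
$10 K{\left(-40,a{\left(o,-5 \right)} \right)} = 10 \cdot 1089 = 10890$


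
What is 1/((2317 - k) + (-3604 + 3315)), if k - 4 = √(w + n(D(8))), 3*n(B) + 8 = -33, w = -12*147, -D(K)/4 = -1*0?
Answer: 6072/12295061 + I*√15999/12295061 ≈ 0.00049386 + 1.0288e-5*I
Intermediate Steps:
D(K) = 0 (D(K) = -(-4)*0 = -4*0 = 0)
w = -1764
n(B) = -41/3 (n(B) = -8/3 + (⅓)*(-33) = -8/3 - 11 = -41/3)
k = 4 + I*√15999/3 (k = 4 + √(-1764 - 41/3) = 4 + √(-5333/3) = 4 + I*√15999/3 ≈ 4.0 + 42.162*I)
1/((2317 - k) + (-3604 + 3315)) = 1/((2317 - (4 + I*√15999/3)) + (-3604 + 3315)) = 1/((2317 + (-4 - I*√15999/3)) - 289) = 1/((2313 - I*√15999/3) - 289) = 1/(2024 - I*√15999/3)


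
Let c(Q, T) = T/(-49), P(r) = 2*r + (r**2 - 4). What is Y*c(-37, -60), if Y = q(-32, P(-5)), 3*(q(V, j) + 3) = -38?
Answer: -940/49 ≈ -19.184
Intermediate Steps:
P(r) = -4 + r**2 + 2*r (P(r) = 2*r + (-4 + r**2) = -4 + r**2 + 2*r)
c(Q, T) = -T/49 (c(Q, T) = T*(-1/49) = -T/49)
q(V, j) = -47/3 (q(V, j) = -3 + (1/3)*(-38) = -3 - 38/3 = -47/3)
Y = -47/3 ≈ -15.667
Y*c(-37, -60) = -(-47)*(-60)/147 = -47/3*60/49 = -940/49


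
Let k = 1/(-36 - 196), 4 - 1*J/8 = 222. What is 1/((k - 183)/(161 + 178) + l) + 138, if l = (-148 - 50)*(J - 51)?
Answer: 3857409643422/27952243223 ≈ 138.00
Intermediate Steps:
J = -1744 (J = 32 - 8*222 = 32 - 1776 = -1744)
l = 355410 (l = (-148 - 50)*(-1744 - 51) = -198*(-1795) = 355410)
k = -1/232 (k = 1/(-232) = -1/232 ≈ -0.0043103)
1/((k - 183)/(161 + 178) + l) + 138 = 1/((-1/232 - 183)/(161 + 178) + 355410) + 138 = 1/(-42457/232/339 + 355410) + 138 = 1/(-42457/232*1/339 + 355410) + 138 = 1/(-42457/78648 + 355410) + 138 = 1/(27952243223/78648) + 138 = 78648/27952243223 + 138 = 3857409643422/27952243223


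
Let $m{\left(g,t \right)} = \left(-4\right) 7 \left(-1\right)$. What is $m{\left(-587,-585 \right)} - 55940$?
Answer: $-55912$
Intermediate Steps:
$m{\left(g,t \right)} = 28$ ($m{\left(g,t \right)} = \left(-28\right) \left(-1\right) = 28$)
$m{\left(-587,-585 \right)} - 55940 = 28 - 55940 = -55912$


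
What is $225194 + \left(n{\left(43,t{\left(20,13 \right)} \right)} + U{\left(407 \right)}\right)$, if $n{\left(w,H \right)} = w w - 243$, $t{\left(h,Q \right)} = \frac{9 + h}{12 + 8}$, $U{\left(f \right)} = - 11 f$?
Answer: $222323$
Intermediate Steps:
$t{\left(h,Q \right)} = \frac{9}{20} + \frac{h}{20}$ ($t{\left(h,Q \right)} = \frac{9 + h}{20} = \left(9 + h\right) \frac{1}{20} = \frac{9}{20} + \frac{h}{20}$)
$n{\left(w,H \right)} = -243 + w^{2}$ ($n{\left(w,H \right)} = w^{2} - 243 = -243 + w^{2}$)
$225194 + \left(n{\left(43,t{\left(20,13 \right)} \right)} + U{\left(407 \right)}\right) = 225194 - \left(4720 - 1849\right) = 225194 + \left(\left(-243 + 1849\right) - 4477\right) = 225194 + \left(1606 - 4477\right) = 225194 - 2871 = 222323$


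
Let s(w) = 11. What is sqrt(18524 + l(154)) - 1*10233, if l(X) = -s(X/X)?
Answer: -10233 + 33*sqrt(17) ≈ -10097.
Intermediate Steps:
l(X) = -11 (l(X) = -1*11 = -11)
sqrt(18524 + l(154)) - 1*10233 = sqrt(18524 - 11) - 1*10233 = sqrt(18513) - 10233 = 33*sqrt(17) - 10233 = -10233 + 33*sqrt(17)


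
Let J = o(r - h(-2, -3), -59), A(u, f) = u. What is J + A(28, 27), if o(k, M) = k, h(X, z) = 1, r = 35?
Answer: 62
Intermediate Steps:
J = 34 (J = 35 - 1*1 = 35 - 1 = 34)
J + A(28, 27) = 34 + 28 = 62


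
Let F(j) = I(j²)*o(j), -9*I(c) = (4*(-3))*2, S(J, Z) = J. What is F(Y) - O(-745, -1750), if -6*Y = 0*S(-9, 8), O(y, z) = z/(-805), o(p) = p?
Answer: -50/23 ≈ -2.1739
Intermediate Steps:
O(y, z) = -z/805 (O(y, z) = z*(-1/805) = -z/805)
I(c) = 8/3 (I(c) = -4*(-3)*2/9 = -(-4)*2/3 = -⅑*(-24) = 8/3)
Y = 0 (Y = -0*(-9) = -⅙*0 = 0)
F(j) = 8*j/3
F(Y) - O(-745, -1750) = (8/3)*0 - (-1)*(-1750)/805 = 0 - 1*50/23 = 0 - 50/23 = -50/23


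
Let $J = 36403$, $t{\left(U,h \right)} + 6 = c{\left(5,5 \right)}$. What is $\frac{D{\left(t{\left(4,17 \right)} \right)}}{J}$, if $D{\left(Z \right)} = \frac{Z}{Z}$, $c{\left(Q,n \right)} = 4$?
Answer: $\frac{1}{36403} \approx 2.747 \cdot 10^{-5}$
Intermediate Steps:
$t{\left(U,h \right)} = -2$ ($t{\left(U,h \right)} = -6 + 4 = -2$)
$D{\left(Z \right)} = 1$
$\frac{D{\left(t{\left(4,17 \right)} \right)}}{J} = 1 \cdot \frac{1}{36403} = \frac{1}{36403}$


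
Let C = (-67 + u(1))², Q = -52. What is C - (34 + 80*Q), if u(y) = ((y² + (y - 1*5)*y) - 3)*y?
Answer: 9455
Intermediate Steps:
u(y) = y*(-3 + y² + y*(-5 + y)) (u(y) = ((y² + (y - 5)*y) - 3)*y = ((y² + (-5 + y)*y) - 3)*y = ((y² + y*(-5 + y)) - 3)*y = (-3 + y² + y*(-5 + y))*y = y*(-3 + y² + y*(-5 + y)))
C = 5329 (C = (-67 + 1*(-3 - 5*1 + 2*1²))² = (-67 + 1*(-3 - 5 + 2*1))² = (-67 + 1*(-3 - 5 + 2))² = (-67 + 1*(-6))² = (-67 - 6)² = (-73)² = 5329)
C - (34 + 80*Q) = 5329 - (34 + 80*(-52)) = 5329 - (34 - 4160) = 5329 - 1*(-4126) = 5329 + 4126 = 9455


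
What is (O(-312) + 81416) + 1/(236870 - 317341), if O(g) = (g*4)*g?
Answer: 37885103031/80471 ≈ 4.7079e+5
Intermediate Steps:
O(g) = 4*g² (O(g) = (4*g)*g = 4*g²)
(O(-312) + 81416) + 1/(236870 - 317341) = (4*(-312)² + 81416) + 1/(236870 - 317341) = (4*97344 + 81416) + 1/(-80471) = (389376 + 81416) - 1/80471 = 470792 - 1/80471 = 37885103031/80471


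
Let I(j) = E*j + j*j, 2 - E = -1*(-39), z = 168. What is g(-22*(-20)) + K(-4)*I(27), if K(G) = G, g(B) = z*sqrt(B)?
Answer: 1080 + 336*sqrt(110) ≈ 4604.0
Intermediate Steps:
g(B) = 168*sqrt(B)
E = -37 (E = 2 - (-1)*(-39) = 2 - 1*39 = 2 - 39 = -37)
I(j) = j**2 - 37*j (I(j) = -37*j + j*j = -37*j + j**2 = j**2 - 37*j)
g(-22*(-20)) + K(-4)*I(27) = 168*sqrt(-22*(-20)) - 108*(-37 + 27) = 168*sqrt(440) - 108*(-10) = 168*(2*sqrt(110)) - 4*(-270) = 336*sqrt(110) + 1080 = 1080 + 336*sqrt(110)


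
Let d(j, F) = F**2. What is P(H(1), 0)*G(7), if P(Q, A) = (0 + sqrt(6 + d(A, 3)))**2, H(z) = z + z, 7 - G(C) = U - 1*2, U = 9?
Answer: 0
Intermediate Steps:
G(C) = 0 (G(C) = 7 - (9 - 1*2) = 7 - (9 - 2) = 7 - 1*7 = 7 - 7 = 0)
H(z) = 2*z
P(Q, A) = 15 (P(Q, A) = (0 + sqrt(6 + 3**2))**2 = (0 + sqrt(6 + 9))**2 = (0 + sqrt(15))**2 = (sqrt(15))**2 = 15)
P(H(1), 0)*G(7) = 15*0 = 0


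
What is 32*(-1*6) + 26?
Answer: -166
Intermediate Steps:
32*(-1*6) + 26 = 32*(-6) + 26 = -192 + 26 = -166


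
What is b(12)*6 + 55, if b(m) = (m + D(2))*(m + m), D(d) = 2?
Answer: 2071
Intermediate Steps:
b(m) = 2*m*(2 + m) (b(m) = (m + 2)*(m + m) = (2 + m)*(2*m) = 2*m*(2 + m))
b(12)*6 + 55 = (2*12*(2 + 12))*6 + 55 = (2*12*14)*6 + 55 = 336*6 + 55 = 2016 + 55 = 2071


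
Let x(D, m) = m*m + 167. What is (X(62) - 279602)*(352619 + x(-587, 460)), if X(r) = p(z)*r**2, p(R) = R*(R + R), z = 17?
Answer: 1096167420780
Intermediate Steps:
x(D, m) = 167 + m**2 (x(D, m) = m**2 + 167 = 167 + m**2)
p(R) = 2*R**2 (p(R) = R*(2*R) = 2*R**2)
X(r) = 578*r**2 (X(r) = (2*17**2)*r**2 = (2*289)*r**2 = 578*r**2)
(X(62) - 279602)*(352619 + x(-587, 460)) = (578*62**2 - 279602)*(352619 + (167 + 460**2)) = (578*3844 - 279602)*(352619 + (167 + 211600)) = (2221832 - 279602)*(352619 + 211767) = 1942230*564386 = 1096167420780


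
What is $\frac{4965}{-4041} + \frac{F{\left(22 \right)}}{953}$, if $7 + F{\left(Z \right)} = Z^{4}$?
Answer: $\frac{313956188}{1283691} \approx 244.57$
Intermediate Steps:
$F{\left(Z \right)} = -7 + Z^{4}$
$\frac{4965}{-4041} + \frac{F{\left(22 \right)}}{953} = \frac{4965}{-4041} + \frac{-7 + 22^{4}}{953} = 4965 \left(- \frac{1}{4041}\right) + \left(-7 + 234256\right) \frac{1}{953} = - \frac{1655}{1347} + 234249 \cdot \frac{1}{953} = - \frac{1655}{1347} + \frac{234249}{953} = \frac{313956188}{1283691}$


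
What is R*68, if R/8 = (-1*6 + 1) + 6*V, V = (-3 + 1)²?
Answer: 10336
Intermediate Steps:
V = 4 (V = (-2)² = 4)
R = 152 (R = 8*((-1*6 + 1) + 6*4) = 8*((-6 + 1) + 24) = 8*(-5 + 24) = 8*19 = 152)
R*68 = 152*68 = 10336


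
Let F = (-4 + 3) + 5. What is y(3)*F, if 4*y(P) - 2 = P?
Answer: 5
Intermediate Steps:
F = 4 (F = -1 + 5 = 4)
y(P) = 1/2 + P/4
y(3)*F = (1/2 + (1/4)*3)*4 = (1/2 + 3/4)*4 = (5/4)*4 = 5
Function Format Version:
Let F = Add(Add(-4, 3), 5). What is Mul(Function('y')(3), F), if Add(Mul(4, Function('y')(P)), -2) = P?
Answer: 5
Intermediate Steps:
F = 4 (F = Add(-1, 5) = 4)
Function('y')(P) = Add(Rational(1, 2), Mul(Rational(1, 4), P))
Mul(Function('y')(3), F) = Mul(Add(Rational(1, 2), Mul(Rational(1, 4), 3)), 4) = Mul(Add(Rational(1, 2), Rational(3, 4)), 4) = Mul(Rational(5, 4), 4) = 5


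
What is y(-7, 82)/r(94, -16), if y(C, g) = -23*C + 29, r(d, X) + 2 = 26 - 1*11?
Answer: 190/13 ≈ 14.615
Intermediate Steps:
r(d, X) = 13 (r(d, X) = -2 + (26 - 1*11) = -2 + (26 - 11) = -2 + 15 = 13)
y(C, g) = 29 - 23*C
y(-7, 82)/r(94, -16) = (29 - 23*(-7))/13 = (29 + 161)*(1/13) = 190*(1/13) = 190/13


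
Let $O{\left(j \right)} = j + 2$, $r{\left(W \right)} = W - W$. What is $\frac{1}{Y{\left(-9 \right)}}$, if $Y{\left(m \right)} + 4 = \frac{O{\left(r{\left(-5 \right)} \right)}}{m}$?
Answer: $- \frac{9}{38} \approx -0.23684$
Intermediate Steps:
$r{\left(W \right)} = 0$
$O{\left(j \right)} = 2 + j$
$Y{\left(m \right)} = -4 + \frac{2}{m}$ ($Y{\left(m \right)} = -4 + \frac{2 + 0}{m} = -4 + \frac{2}{m}$)
$\frac{1}{Y{\left(-9 \right)}} = \frac{1}{-4 + \frac{2}{-9}} = \frac{1}{-4 + 2 \left(- \frac{1}{9}\right)} = \frac{1}{-4 - \frac{2}{9}} = \frac{1}{- \frac{38}{9}} = - \frac{9}{38}$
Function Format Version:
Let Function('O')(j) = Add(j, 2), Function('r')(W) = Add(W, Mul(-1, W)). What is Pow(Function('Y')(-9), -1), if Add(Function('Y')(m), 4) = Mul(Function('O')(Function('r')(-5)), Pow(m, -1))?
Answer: Rational(-9, 38) ≈ -0.23684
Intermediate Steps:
Function('r')(W) = 0
Function('O')(j) = Add(2, j)
Function('Y')(m) = Add(-4, Mul(2, Pow(m, -1))) (Function('Y')(m) = Add(-4, Mul(Add(2, 0), Pow(m, -1))) = Add(-4, Mul(2, Pow(m, -1))))
Pow(Function('Y')(-9), -1) = Pow(Add(-4, Mul(2, Pow(-9, -1))), -1) = Pow(Add(-4, Mul(2, Rational(-1, 9))), -1) = Pow(Add(-4, Rational(-2, 9)), -1) = Pow(Rational(-38, 9), -1) = Rational(-9, 38)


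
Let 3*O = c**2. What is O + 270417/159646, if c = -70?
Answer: 783076651/478938 ≈ 1635.0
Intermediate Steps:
O = 4900/3 (O = (1/3)*(-70)**2 = (1/3)*4900 = 4900/3 ≈ 1633.3)
O + 270417/159646 = 4900/3 + 270417/159646 = 783076651/478938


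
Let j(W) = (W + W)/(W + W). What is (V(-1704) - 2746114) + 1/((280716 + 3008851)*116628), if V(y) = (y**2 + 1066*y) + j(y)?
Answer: -636469711136901035/383655620076 ≈ -1.6590e+6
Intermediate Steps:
j(W) = 1 (j(W) = (2*W)/((2*W)) = (2*W)*(1/(2*W)) = 1)
V(y) = 1 + y**2 + 1066*y (V(y) = (y**2 + 1066*y) + 1 = 1 + y**2 + 1066*y)
(V(-1704) - 2746114) + 1/((280716 + 3008851)*116628) = ((1 + (-1704)**2 + 1066*(-1704)) - 2746114) + 1/((280716 + 3008851)*116628) = ((1 + 2903616 - 1816464) - 2746114) + (1/116628)/3289567 = (1087153 - 2746114) + (1/3289567)*(1/116628) = -1658961 + 1/383655620076 = -636469711136901035/383655620076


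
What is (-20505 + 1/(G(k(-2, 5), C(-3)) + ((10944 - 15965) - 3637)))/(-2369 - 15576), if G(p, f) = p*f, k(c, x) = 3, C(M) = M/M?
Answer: 177470776/155313975 ≈ 1.1427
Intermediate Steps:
C(M) = 1
G(p, f) = f*p
(-20505 + 1/(G(k(-2, 5), C(-3)) + ((10944 - 15965) - 3637)))/(-2369 - 15576) = (-20505 + 1/(1*3 + ((10944 - 15965) - 3637)))/(-2369 - 15576) = (-20505 + 1/(3 + (-5021 - 3637)))/(-17945) = (-20505 + 1/(3 - 8658))*(-1/17945) = (-20505 + 1/(-8655))*(-1/17945) = (-20505 - 1/8655)*(-1/17945) = -177470776/8655*(-1/17945) = 177470776/155313975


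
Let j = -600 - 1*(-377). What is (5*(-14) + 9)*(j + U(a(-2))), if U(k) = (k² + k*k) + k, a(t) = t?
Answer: 13237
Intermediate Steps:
U(k) = k + 2*k² (U(k) = (k² + k²) + k = 2*k² + k = k + 2*k²)
j = -223 (j = -600 + 377 = -223)
(5*(-14) + 9)*(j + U(a(-2))) = (5*(-14) + 9)*(-223 - 2*(1 + 2*(-2))) = (-70 + 9)*(-223 - 2*(1 - 4)) = -61*(-223 - 2*(-3)) = -61*(-223 + 6) = -61*(-217) = 13237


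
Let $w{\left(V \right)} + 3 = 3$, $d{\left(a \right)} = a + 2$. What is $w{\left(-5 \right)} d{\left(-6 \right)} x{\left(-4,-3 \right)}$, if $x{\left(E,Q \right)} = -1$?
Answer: $0$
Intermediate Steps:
$d{\left(a \right)} = 2 + a$
$w{\left(V \right)} = 0$ ($w{\left(V \right)} = -3 + 3 = 0$)
$w{\left(-5 \right)} d{\left(-6 \right)} x{\left(-4,-3 \right)} = 0 \left(2 - 6\right) \left(-1\right) = 0 \left(-4\right) \left(-1\right) = 0 \left(-1\right) = 0$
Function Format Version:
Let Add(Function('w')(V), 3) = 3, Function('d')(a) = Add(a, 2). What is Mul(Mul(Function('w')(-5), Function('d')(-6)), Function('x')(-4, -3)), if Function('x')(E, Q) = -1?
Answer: 0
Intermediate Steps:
Function('d')(a) = Add(2, a)
Function('w')(V) = 0 (Function('w')(V) = Add(-3, 3) = 0)
Mul(Mul(Function('w')(-5), Function('d')(-6)), Function('x')(-4, -3)) = Mul(Mul(0, Add(2, -6)), -1) = Mul(Mul(0, -4), -1) = Mul(0, -1) = 0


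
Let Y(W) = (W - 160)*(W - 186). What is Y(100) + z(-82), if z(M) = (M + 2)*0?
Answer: 5160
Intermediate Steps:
z(M) = 0 (z(M) = (2 + M)*0 = 0)
Y(W) = (-186 + W)*(-160 + W) (Y(W) = (-160 + W)*(-186 + W) = (-186 + W)*(-160 + W))
Y(100) + z(-82) = (29760 + 100**2 - 346*100) + 0 = (29760 + 10000 - 34600) + 0 = 5160 + 0 = 5160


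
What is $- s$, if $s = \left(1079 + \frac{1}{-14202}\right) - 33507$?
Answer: $\frac{460542457}{14202} \approx 32428.0$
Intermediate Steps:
$s = - \frac{460542457}{14202}$ ($s = \left(1079 - \frac{1}{14202}\right) - 33507 = \frac{15323957}{14202} - 33507 = - \frac{460542457}{14202} \approx -32428.0$)
$- s = \left(-1\right) \left(- \frac{460542457}{14202}\right) = \frac{460542457}{14202}$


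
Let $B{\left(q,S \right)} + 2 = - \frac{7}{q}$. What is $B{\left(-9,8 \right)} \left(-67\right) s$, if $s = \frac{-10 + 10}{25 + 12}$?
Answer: $0$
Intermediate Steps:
$B{\left(q,S \right)} = -2 - \frac{7}{q}$
$s = 0$ ($s = \frac{0}{37} = 0 \cdot \frac{1}{37} = 0$)
$B{\left(-9,8 \right)} \left(-67\right) s = \left(-2 - \frac{7}{-9}\right) \left(-67\right) 0 = \left(-2 - - \frac{7}{9}\right) \left(-67\right) 0 = \left(-2 + \frac{7}{9}\right) \left(-67\right) 0 = \left(- \frac{11}{9}\right) \left(-67\right) 0 = \frac{737}{9} \cdot 0 = 0$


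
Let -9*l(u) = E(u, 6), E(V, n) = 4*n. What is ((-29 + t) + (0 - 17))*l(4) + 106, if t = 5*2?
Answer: 202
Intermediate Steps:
t = 10
l(u) = -8/3 (l(u) = -4*6/9 = -⅑*24 = -8/3)
((-29 + t) + (0 - 17))*l(4) + 106 = ((-29 + 10) + (0 - 17))*(-8/3) + 106 = (-19 - 17)*(-8/3) + 106 = -36*(-8/3) + 106 = 96 + 106 = 202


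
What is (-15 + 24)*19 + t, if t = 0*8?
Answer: 171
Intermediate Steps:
t = 0
(-15 + 24)*19 + t = (-15 + 24)*19 + 0 = 9*19 + 0 = 171 + 0 = 171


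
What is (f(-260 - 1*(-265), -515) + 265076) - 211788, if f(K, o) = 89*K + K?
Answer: 53738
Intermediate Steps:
f(K, o) = 90*K
(f(-260 - 1*(-265), -515) + 265076) - 211788 = (90*(-260 - 1*(-265)) + 265076) - 211788 = (90*(-260 + 265) + 265076) - 211788 = (90*5 + 265076) - 211788 = (450 + 265076) - 211788 = 265526 - 211788 = 53738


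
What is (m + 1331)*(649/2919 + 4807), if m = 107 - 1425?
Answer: 182419666/2919 ≈ 62494.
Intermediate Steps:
m = -1318
(m + 1331)*(649/2919 + 4807) = (-1318 + 1331)*(649/2919 + 4807) = 13*(649*(1/2919) + 4807) = 13*(649/2919 + 4807) = 13*(14032282/2919) = 182419666/2919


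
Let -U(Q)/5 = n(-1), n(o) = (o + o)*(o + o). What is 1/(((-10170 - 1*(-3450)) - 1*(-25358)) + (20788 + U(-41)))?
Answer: 1/39406 ≈ 2.5377e-5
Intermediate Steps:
n(o) = 4*o² (n(o) = (2*o)*(2*o) = 4*o²)
U(Q) = -20 (U(Q) = -20*(-1)² = -20)
1/(((-10170 - 1*(-3450)) - 1*(-25358)) + (20788 + U(-41))) = 1/(((-10170 - 1*(-3450)) - 1*(-25358)) + (20788 - 20)) = 1/(((-10170 + 3450) + 25358) + 20768) = 1/((-6720 + 25358) + 20768) = 1/(18638 + 20768) = 1/39406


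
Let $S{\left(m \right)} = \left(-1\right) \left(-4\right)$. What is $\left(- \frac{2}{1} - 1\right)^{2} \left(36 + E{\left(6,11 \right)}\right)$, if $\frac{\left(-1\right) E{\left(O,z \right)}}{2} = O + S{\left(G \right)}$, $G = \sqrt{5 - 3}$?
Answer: $144$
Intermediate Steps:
$G = \sqrt{2} \approx 1.4142$
$S{\left(m \right)} = 4$
$E{\left(O,z \right)} = -8 - 2 O$ ($E{\left(O,z \right)} = - 2 \left(O + 4\right) = - 2 \left(4 + O\right) = -8 - 2 O$)
$\left(- \frac{2}{1} - 1\right)^{2} \left(36 + E{\left(6,11 \right)}\right) = \left(- \frac{2}{1} - 1\right)^{2} \left(36 - 20\right) = \left(\left(-2\right) 1 - 1\right)^{2} \left(36 - 20\right) = \left(-2 - 1\right)^{2} \left(36 - 20\right) = \left(-3\right)^{2} \cdot 16 = 9 \cdot 16 = 144$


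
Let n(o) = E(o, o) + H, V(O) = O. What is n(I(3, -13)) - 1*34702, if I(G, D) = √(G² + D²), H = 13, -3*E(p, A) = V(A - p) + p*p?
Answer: -104245/3 ≈ -34748.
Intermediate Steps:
E(p, A) = -A/3 - p²/3 + p/3 (E(p, A) = -((A - p) + p*p)/3 = -((A - p) + p²)/3 = -(A + p² - p)/3 = -A/3 - p²/3 + p/3)
I(G, D) = √(D² + G²)
n(o) = 13 - o²/3 (n(o) = (-o/3 - o²/3 + o/3) + 13 = -o²/3 + 13 = 13 - o²/3)
n(I(3, -13)) - 1*34702 = (13 - (√((-13)² + 3²))²/3) - 1*34702 = (13 - (√(169 + 9))²/3) - 34702 = (13 - (√178)²/3) - 34702 = (13 - ⅓*178) - 34702 = (13 - 178/3) - 34702 = -139/3 - 34702 = -104245/3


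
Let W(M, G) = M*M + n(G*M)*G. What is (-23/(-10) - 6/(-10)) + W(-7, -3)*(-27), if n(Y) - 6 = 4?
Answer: -5101/10 ≈ -510.10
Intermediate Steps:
n(Y) = 10 (n(Y) = 6 + 4 = 10)
W(M, G) = M**2 + 10*G (W(M, G) = M*M + 10*G = M**2 + 10*G)
(-23/(-10) - 6/(-10)) + W(-7, -3)*(-27) = (-23/(-10) - 6/(-10)) + ((-7)**2 + 10*(-3))*(-27) = (-23*(-1/10) - 6*(-1/10)) + (49 - 30)*(-27) = (23/10 + 3/5) + 19*(-27) = 29/10 - 513 = -5101/10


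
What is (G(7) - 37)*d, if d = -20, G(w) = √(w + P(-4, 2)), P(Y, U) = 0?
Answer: 740 - 20*√7 ≈ 687.08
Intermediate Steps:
G(w) = √w (G(w) = √(w + 0) = √w)
(G(7) - 37)*d = (√7 - 37)*(-20) = (-37 + √7)*(-20) = 740 - 20*√7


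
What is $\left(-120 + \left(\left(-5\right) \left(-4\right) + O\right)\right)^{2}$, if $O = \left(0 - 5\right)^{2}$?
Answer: $5625$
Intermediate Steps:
$O = 25$ ($O = \left(-5\right)^{2} = 25$)
$\left(-120 + \left(\left(-5\right) \left(-4\right) + O\right)\right)^{2} = \left(-120 + \left(\left(-5\right) \left(-4\right) + 25\right)\right)^{2} = \left(-120 + \left(20 + 25\right)\right)^{2} = \left(-120 + 45\right)^{2} = \left(-75\right)^{2} = 5625$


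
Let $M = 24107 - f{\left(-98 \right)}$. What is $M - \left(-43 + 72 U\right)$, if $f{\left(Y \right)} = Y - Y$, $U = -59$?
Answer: $28398$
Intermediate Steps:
$f{\left(Y \right)} = 0$
$M = 24107$ ($M = 24107 - 0 = 24107 + 0 = 24107$)
$M - \left(-43 + 72 U\right) = 24107 - \left(-43 + 72 \left(-59\right)\right) = 24107 - \left(-43 - 4248\right) = 24107 - -4291 = 24107 + 4291 = 28398$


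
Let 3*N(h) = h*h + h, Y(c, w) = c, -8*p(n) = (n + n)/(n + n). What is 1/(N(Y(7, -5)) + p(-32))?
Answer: 24/445 ≈ 0.053933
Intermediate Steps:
p(n) = -1/8 (p(n) = -(n + n)/(8*(n + n)) = -2*n/(8*(2*n)) = -2*n*1/(2*n)/8 = -1/8*1 = -1/8)
N(h) = h/3 + h**2/3 (N(h) = (h*h + h)/3 = (h**2 + h)/3 = (h + h**2)/3 = h/3 + h**2/3)
1/(N(Y(7, -5)) + p(-32)) = 1/((1/3)*7*(1 + 7) - 1/8) = 1/((1/3)*7*8 - 1/8) = 1/(56/3 - 1/8) = 1/(445/24) = 24/445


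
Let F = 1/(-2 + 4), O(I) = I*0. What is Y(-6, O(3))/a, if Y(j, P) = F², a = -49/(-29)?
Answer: 29/196 ≈ 0.14796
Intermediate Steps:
O(I) = 0
F = ½ (F = 1/2 = ½ ≈ 0.50000)
a = 49/29 (a = -49*(-1/29) = 49/29 ≈ 1.6897)
Y(j, P) = ¼ (Y(j, P) = (½)² = ¼)
Y(-6, O(3))/a = (¼)/(49/29) = (29/49)*(¼) = 29/196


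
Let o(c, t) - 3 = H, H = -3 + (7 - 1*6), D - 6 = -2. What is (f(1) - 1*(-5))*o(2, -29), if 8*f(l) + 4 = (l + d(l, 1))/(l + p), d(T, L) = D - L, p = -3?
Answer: 17/4 ≈ 4.2500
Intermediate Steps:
D = 4 (D = 6 - 2 = 4)
d(T, L) = 4 - L
H = -2 (H = -3 + (7 - 6) = -3 + 1 = -2)
f(l) = -½ + (3 + l)/(8*(-3 + l)) (f(l) = -½ + ((l + (4 - 1*1))/(l - 3))/8 = -½ + ((l + (4 - 1))/(-3 + l))/8 = -½ + ((l + 3)/(-3 + l))/8 = -½ + ((3 + l)/(-3 + l))/8 = -½ + (3 + l)/(8*(-3 + l)))
o(c, t) = 1 (o(c, t) = 3 - 2 = 1)
(f(1) - 1*(-5))*o(2, -29) = (3*(5 - 1*1)/(8*(-3 + 1)) - 1*(-5))*1 = ((3/8)*(5 - 1)/(-2) + 5)*1 = ((3/8)*(-½)*4 + 5)*1 = (-¾ + 5)*1 = (17/4)*1 = 17/4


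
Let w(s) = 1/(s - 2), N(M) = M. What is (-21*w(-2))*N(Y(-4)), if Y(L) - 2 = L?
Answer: -21/2 ≈ -10.500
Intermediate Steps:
Y(L) = 2 + L
w(s) = 1/(-2 + s)
(-21*w(-2))*N(Y(-4)) = (-21/(-2 - 2))*(2 - 4) = -21/(-4)*(-2) = -21*(-1/4)*(-2) = (21/4)*(-2) = -21/2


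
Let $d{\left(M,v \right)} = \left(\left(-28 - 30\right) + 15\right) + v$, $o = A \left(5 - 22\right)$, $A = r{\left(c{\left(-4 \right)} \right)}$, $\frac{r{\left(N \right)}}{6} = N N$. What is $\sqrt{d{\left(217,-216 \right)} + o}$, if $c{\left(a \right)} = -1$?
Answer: $19 i \approx 19.0 i$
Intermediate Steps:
$r{\left(N \right)} = 6 N^{2}$ ($r{\left(N \right)} = 6 N N = 6 N^{2}$)
$A = 6$ ($A = 6 \left(-1\right)^{2} = 6 \cdot 1 = 6$)
$o = -102$ ($o = 6 \left(5 - 22\right) = 6 \left(-17\right) = -102$)
$d{\left(M,v \right)} = -43 + v$ ($d{\left(M,v \right)} = \left(-58 + 15\right) + v = -43 + v$)
$\sqrt{d{\left(217,-216 \right)} + o} = \sqrt{\left(-43 - 216\right) - 102} = \sqrt{-259 - 102} = \sqrt{-361} = 19 i$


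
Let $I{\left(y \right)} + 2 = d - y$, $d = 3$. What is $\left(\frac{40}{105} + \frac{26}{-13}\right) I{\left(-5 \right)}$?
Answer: $- \frac{68}{7} \approx -9.7143$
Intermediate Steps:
$I{\left(y \right)} = 1 - y$ ($I{\left(y \right)} = -2 - \left(-3 + y\right) = 1 - y$)
$\left(\frac{40}{105} + \frac{26}{-13}\right) I{\left(-5 \right)} = \left(\frac{40}{105} + \frac{26}{-13}\right) \left(1 - -5\right) = \left(40 \cdot \frac{1}{105} + 26 \left(- \frac{1}{13}\right)\right) \left(1 + 5\right) = \left(\frac{8}{21} - 2\right) 6 = \left(- \frac{34}{21}\right) 6 = - \frac{68}{7}$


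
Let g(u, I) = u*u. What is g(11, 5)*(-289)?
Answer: -34969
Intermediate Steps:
g(u, I) = u²
g(11, 5)*(-289) = 11²*(-289) = 121*(-289) = -34969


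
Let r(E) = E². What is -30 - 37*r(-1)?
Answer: -67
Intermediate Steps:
-30 - 37*r(-1) = -30 - 37*(-1)² = -30 - 37*1 = -30 - 37 = -67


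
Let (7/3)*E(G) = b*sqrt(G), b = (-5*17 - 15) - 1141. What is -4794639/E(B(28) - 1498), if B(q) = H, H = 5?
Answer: -11187491*I*sqrt(1493)/1852813 ≈ -233.31*I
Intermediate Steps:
B(q) = 5
b = -1241 (b = (-85 - 15) - 1141 = -100 - 1141 = -1241)
E(G) = -3723*sqrt(G)/7 (E(G) = 3*(-1241*sqrt(G))/7 = -3723*sqrt(G)/7)
-4794639/E(B(28) - 1498) = -4794639*(-7/(3723*sqrt(5 - 1498))) = -4794639*7*I*sqrt(1493)/5558439 = -11187491*I*sqrt(1493)/1852813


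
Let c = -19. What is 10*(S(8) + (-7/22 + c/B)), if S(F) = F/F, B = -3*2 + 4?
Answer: 1120/11 ≈ 101.82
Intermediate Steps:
B = -2 (B = -6 + 4 = -2)
S(F) = 1
10*(S(8) + (-7/22 + c/B)) = 10*(1 + (-7/22 - 19/(-2))) = 10*(1 + (-7*1/22 - 19*(-½))) = 10*(1 + (-7/22 + 19/2)) = 10*(1 + 101/11) = 10*(112/11) = 1120/11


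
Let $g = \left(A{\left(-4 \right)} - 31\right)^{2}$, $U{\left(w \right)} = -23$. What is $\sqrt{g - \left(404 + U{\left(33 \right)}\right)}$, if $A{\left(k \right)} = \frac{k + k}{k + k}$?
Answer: $\sqrt{519} \approx 22.782$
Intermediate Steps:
$A{\left(k \right)} = 1$ ($A{\left(k \right)} = \frac{2 k}{2 k} = 2 k \frac{1}{2 k} = 1$)
$g = 900$ ($g = \left(1 - 31\right)^{2} = \left(-30\right)^{2} = 900$)
$\sqrt{g - \left(404 + U{\left(33 \right)}\right)} = \sqrt{900 - 381} = \sqrt{519}$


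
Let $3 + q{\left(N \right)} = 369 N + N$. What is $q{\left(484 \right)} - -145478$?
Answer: $324555$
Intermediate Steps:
$q{\left(N \right)} = -3 + 370 N$ ($q{\left(N \right)} = -3 + \left(369 N + N\right) = -3 + 370 N$)
$q{\left(484 \right)} - -145478 = \left(-3 + 370 \cdot 484\right) - -145478 = \left(-3 + 179080\right) + 145478 = 179077 + 145478 = 324555$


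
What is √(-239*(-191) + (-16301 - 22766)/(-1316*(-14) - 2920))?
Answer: √685764235101/3876 ≈ 213.65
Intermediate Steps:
√(-239*(-191) + (-16301 - 22766)/(-1316*(-14) - 2920)) = √(45649 - 39067/(18424 - 2920)) = √(45649 - 39067/15504) = √(707703029/15504) = √685764235101/3876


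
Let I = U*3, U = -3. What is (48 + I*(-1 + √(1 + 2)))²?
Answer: 3492 - 1026*√3 ≈ 1714.9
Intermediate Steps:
I = -9 (I = -3*3 = -9)
(48 + I*(-1 + √(1 + 2)))² = (48 - 9*(-1 + √(1 + 2)))² = (48 - 9*(-1 + √3))² = (48 + (9 - 9*√3))² = (57 - 9*√3)²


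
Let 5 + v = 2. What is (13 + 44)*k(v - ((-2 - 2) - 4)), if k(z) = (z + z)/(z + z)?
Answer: 57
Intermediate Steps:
v = -3 (v = -5 + 2 = -3)
k(z) = 1 (k(z) = (2*z)/((2*z)) = (2*z)*(1/(2*z)) = 1)
(13 + 44)*k(v - ((-2 - 2) - 4)) = (13 + 44)*1 = 57*1 = 57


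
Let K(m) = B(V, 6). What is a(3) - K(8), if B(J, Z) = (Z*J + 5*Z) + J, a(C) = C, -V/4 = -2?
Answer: -83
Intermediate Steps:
V = 8 (V = -4*(-2) = 8)
B(J, Z) = J + 5*Z + J*Z (B(J, Z) = (J*Z + 5*Z) + J = (5*Z + J*Z) + J = J + 5*Z + J*Z)
K(m) = 86 (K(m) = 8 + 5*6 + 8*6 = 8 + 30 + 48 = 86)
a(3) - K(8) = 3 - 1*86 = 3 - 86 = -83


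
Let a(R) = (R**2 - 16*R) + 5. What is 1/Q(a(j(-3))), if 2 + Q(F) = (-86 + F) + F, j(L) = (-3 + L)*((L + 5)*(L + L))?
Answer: 1/7986 ≈ 0.00012522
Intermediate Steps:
j(L) = 2*L*(-3 + L)*(5 + L) (j(L) = (-3 + L)*((5 + L)*(2*L)) = (-3 + L)*(2*L*(5 + L)) = 2*L*(-3 + L)*(5 + L))
a(R) = 5 + R**2 - 16*R
Q(F) = -88 + 2*F (Q(F) = -2 + ((-86 + F) + F) = -2 + (-86 + 2*F) = -88 + 2*F)
1/Q(a(j(-3))) = 1/(-88 + 2*(5 + (2*(-3)*(-15 + (-3)**2 + 2*(-3)))**2 - 32*(-3)*(-15 + (-3)**2 + 2*(-3)))) = 1/(-88 + 2*(5 + (2*(-3)*(-15 + 9 - 6))**2 - 32*(-3)*(-15 + 9 - 6))) = 1/(-88 + 2*(5 + (2*(-3)*(-12))**2 - 32*(-3)*(-12))) = 1/(-88 + 2*(5 + 72**2 - 16*72)) = 1/(-88 + 2*(5 + 5184 - 1152)) = 1/(-88 + 2*4037) = 1/(-88 + 8074) = 1/7986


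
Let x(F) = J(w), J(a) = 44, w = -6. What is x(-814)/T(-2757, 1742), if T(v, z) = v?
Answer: -44/2757 ≈ -0.015959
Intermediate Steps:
x(F) = 44
x(-814)/T(-2757, 1742) = 44/(-2757) = 44*(-1/2757) = -44/2757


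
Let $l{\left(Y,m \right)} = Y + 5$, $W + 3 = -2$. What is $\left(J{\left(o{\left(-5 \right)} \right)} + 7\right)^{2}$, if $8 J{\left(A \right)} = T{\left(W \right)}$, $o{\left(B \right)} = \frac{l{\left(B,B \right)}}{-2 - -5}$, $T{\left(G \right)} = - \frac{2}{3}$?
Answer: $\frac{6889}{144} \approx 47.84$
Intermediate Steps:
$W = -5$ ($W = -3 - 2 = -5$)
$l{\left(Y,m \right)} = 5 + Y$
$T{\left(G \right)} = - \frac{2}{3}$ ($T{\left(G \right)} = \left(-2\right) \frac{1}{3} = - \frac{2}{3}$)
$o{\left(B \right)} = \frac{5}{3} + \frac{B}{3}$ ($o{\left(B \right)} = \frac{5 + B}{-2 - -5} = \frac{5 + B}{-2 + 5} = \frac{5 + B}{3} = \left(5 + B\right) \frac{1}{3} = \frac{5}{3} + \frac{B}{3}$)
$J{\left(A \right)} = - \frac{1}{12}$ ($J{\left(A \right)} = \frac{1}{8} \left(- \frac{2}{3}\right) = - \frac{1}{12}$)
$\left(J{\left(o{\left(-5 \right)} \right)} + 7\right)^{2} = \left(- \frac{1}{12} + 7\right)^{2} = \left(\frac{83}{12}\right)^{2} = \frac{6889}{144}$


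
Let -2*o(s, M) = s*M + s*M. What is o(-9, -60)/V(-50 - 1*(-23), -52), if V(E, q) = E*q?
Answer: -5/13 ≈ -0.38462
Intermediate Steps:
o(s, M) = -M*s (o(s, M) = -(s*M + s*M)/2 = -(M*s + M*s)/2 = -M*s)
o(-9, -60)/V(-50 - 1*(-23), -52) = (-1*(-60)*(-9))/(((-50 - 1*(-23))*(-52))) = -540*(-1/(52*(-50 + 23))) = -540/((-27*(-52))) = -540/1404 = -540*1/1404 = -5/13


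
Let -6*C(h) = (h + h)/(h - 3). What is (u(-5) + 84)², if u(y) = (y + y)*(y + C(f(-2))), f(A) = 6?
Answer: 178084/9 ≈ 19787.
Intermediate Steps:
C(h) = -h/(3*(-3 + h)) (C(h) = -(h + h)/(6*(h - 3)) = -2*h/(6*(-3 + h)) = -h/(3*(-3 + h)))
u(y) = 2*y*(-⅔ + y) (u(y) = (y + y)*(y - 1*6/(-9 + 3*6)) = (2*y)*(y - 1*6/(-9 + 18)) = (2*y)*(y - 1*6/9) = (2*y)*(y - 1*6*⅑) = (2*y)*(y - ⅔) = (2*y)*(-⅔ + y) = 2*y*(-⅔ + y))
(u(-5) + 84)² = ((⅔)*(-5)*(-2 + 3*(-5)) + 84)² = ((⅔)*(-5)*(-2 - 15) + 84)² = ((⅔)*(-5)*(-17) + 84)² = (170/3 + 84)² = (422/3)² = 178084/9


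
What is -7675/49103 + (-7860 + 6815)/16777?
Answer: -9477690/43357949 ≈ -0.21859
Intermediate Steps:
-7675/49103 + (-7860 + 6815)/16777 = -7675*1/49103 - 1045*1/16777 = -7675/49103 - 55/883 = -9477690/43357949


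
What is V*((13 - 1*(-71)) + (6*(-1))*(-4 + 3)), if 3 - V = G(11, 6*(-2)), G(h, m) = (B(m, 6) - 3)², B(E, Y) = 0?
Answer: -540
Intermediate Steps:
G(h, m) = 9 (G(h, m) = (0 - 3)² = (-3)² = 9)
V = -6 (V = 3 - 1*9 = 3 - 9 = -6)
V*((13 - 1*(-71)) + (6*(-1))*(-4 + 3)) = -6*((13 - 1*(-71)) + (6*(-1))*(-4 + 3)) = -6*((13 + 71) - 6*(-1)) = -6*(84 + 6) = -6*90 = -540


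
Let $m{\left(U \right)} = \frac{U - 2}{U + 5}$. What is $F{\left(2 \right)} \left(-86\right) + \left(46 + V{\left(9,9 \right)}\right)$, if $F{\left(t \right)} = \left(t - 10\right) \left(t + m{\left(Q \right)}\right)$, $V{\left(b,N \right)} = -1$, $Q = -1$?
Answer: $905$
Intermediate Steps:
$m{\left(U \right)} = \frac{-2 + U}{5 + U}$
$F{\left(t \right)} = \left(-10 + t\right) \left(- \frac{3}{4} + t\right)$ ($F{\left(t \right)} = \left(t - 10\right) \left(t + \frac{-2 - 1}{5 - 1}\right) = \left(-10 + t\right) \left(t + \frac{1}{4} \left(-3\right)\right) = \left(-10 + t\right) \left(t - \frac{3}{4}\right) = \left(-10 + t\right) \left(- \frac{3}{4} + t\right)$)
$F{\left(2 \right)} \left(-86\right) + \left(46 + V{\left(9,9 \right)}\right) = \left(\frac{15}{2} + 2^{2} - \frac{43}{2}\right) \left(-86\right) + \left(46 - 1\right) = \left(\frac{15}{2} + 4 - \frac{43}{2}\right) \left(-86\right) + 45 = \left(-10\right) \left(-86\right) + 45 = 860 + 45 = 905$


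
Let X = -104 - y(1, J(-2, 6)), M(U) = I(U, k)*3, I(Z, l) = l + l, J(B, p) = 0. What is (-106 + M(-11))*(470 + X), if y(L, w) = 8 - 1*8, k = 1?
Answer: -36600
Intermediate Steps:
y(L, w) = 0 (y(L, w) = 8 - 8 = 0)
I(Z, l) = 2*l
M(U) = 6 (M(U) = (2*1)*3 = 2*3 = 6)
X = -104 (X = -104 - 1*0 = -104 + 0 = -104)
(-106 + M(-11))*(470 + X) = (-106 + 6)*(470 - 104) = -100*366 = -36600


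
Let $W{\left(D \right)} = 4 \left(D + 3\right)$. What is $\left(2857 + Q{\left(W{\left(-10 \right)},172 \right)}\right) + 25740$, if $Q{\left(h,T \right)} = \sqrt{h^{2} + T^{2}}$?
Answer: $28597 + 4 \sqrt{1898} \approx 28771.0$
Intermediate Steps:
$W{\left(D \right)} = 12 + 4 D$ ($W{\left(D \right)} = 4 \left(3 + D\right) = 12 + 4 D$)
$Q{\left(h,T \right)} = \sqrt{T^{2} + h^{2}}$
$\left(2857 + Q{\left(W{\left(-10 \right)},172 \right)}\right) + 25740 = \left(2857 + \sqrt{172^{2} + \left(12 + 4 \left(-10\right)\right)^{2}}\right) + 25740 = \left(2857 + \sqrt{29584 + \left(12 - 40\right)^{2}}\right) + 25740 = \left(2857 + \sqrt{29584 + \left(-28\right)^{2}}\right) + 25740 = \left(2857 + \sqrt{29584 + 784}\right) + 25740 = \left(2857 + \sqrt{30368}\right) + 25740 = \left(2857 + 4 \sqrt{1898}\right) + 25740 = 28597 + 4 \sqrt{1898}$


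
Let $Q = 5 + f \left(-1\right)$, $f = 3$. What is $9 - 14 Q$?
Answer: $-19$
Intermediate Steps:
$Q = 2$ ($Q = 5 + 3 \left(-1\right) = 5 - 3 = 2$)
$9 - 14 Q = 9 - 28 = -19$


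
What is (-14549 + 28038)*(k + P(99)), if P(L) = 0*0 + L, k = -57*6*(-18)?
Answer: 84373695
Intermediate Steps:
k = 6156 (k = -19*18*(-18) = -342*(-18) = 6156)
P(L) = L (P(L) = 0 + L = L)
(-14549 + 28038)*(k + P(99)) = (-14549 + 28038)*(6156 + 99) = 13489*6255 = 84373695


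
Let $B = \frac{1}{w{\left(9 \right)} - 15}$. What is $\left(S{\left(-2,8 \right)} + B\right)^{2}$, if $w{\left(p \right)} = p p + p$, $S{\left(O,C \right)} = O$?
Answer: $\frac{22201}{5625} \approx 3.9468$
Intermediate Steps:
$w{\left(p \right)} = p + p^{2}$ ($w{\left(p \right)} = p^{2} + p = p + p^{2}$)
$B = \frac{1}{75}$ ($B = \frac{1}{9 \left(1 + 9\right) - 15} = \frac{1}{9 \cdot 10 - 15} = \frac{1}{90 - 15} = \frac{1}{75} \approx 0.013333$)
$\left(S{\left(-2,8 \right)} + B\right)^{2} = \left(-2 + \frac{1}{75}\right)^{2} = \left(- \frac{149}{75}\right)^{2} = \frac{22201}{5625}$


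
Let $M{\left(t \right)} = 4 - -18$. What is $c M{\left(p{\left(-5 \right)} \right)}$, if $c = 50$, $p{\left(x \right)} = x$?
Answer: $1100$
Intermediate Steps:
$M{\left(t \right)} = 22$ ($M{\left(t \right)} = 4 + 18 = 22$)
$c M{\left(p{\left(-5 \right)} \right)} = 50 \cdot 22 = 1100$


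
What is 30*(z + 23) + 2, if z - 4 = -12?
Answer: 452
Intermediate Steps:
z = -8 (z = 4 - 12 = -8)
30*(z + 23) + 2 = 30*(-8 + 23) + 2 = 30*15 + 2 = 450 + 2 = 452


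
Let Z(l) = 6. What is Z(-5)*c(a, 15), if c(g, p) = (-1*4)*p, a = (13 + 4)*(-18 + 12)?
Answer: -360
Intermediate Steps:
a = -102 (a = 17*(-6) = -102)
c(g, p) = -4*p
Z(-5)*c(a, 15) = 6*(-4*15) = 6*(-60) = -360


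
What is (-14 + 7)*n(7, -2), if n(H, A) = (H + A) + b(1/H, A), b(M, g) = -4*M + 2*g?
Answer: -3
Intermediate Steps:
n(H, A) = H - 4/H + 3*A (n(H, A) = (H + A) + (-4/H + 2*A) = (A + H) + (-4/H + 2*A) = H - 4/H + 3*A)
(-14 + 7)*n(7, -2) = (-14 + 7)*(7 - 4/7 + 3*(-2)) = -7*(7 - 4*1/7 - 6) = -7*(7 - 4/7 - 6) = -7*3/7 = -3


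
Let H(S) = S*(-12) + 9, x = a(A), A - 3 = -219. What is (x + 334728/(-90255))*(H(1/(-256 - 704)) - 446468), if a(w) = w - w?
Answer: 498141079893/300850 ≈ 1.6558e+6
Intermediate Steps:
A = -216 (A = 3 - 219 = -216)
a(w) = 0
x = 0
H(S) = 9 - 12*S (H(S) = -12*S + 9 = 9 - 12*S)
(x + 334728/(-90255))*(H(1/(-256 - 704)) - 446468) = (0 + 334728/(-90255))*((9 - 12/(-256 - 704)) - 446468) = (0 + 334728*(-1/90255))*((9 - 12/(-960)) - 446468) = (0 - 111576/30085)*((9 - 12*(-1/960)) - 446468) = -111576*((9 + 1/80) - 446468)/30085 = -111576*(721/80 - 446468)/30085 = -111576/30085*(-35716719/80) = 498141079893/300850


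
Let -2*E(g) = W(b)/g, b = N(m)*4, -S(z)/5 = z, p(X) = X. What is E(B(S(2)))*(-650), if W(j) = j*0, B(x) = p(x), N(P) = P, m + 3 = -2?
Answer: 0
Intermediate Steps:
m = -5 (m = -3 - 2 = -5)
S(z) = -5*z
b = -20 (b = -5*4 = -20)
B(x) = x
W(j) = 0
E(g) = 0 (E(g) = -0/g = -½*0 = 0)
E(B(S(2)))*(-650) = 0*(-650) = 0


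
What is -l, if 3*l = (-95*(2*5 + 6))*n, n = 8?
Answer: 12160/3 ≈ 4053.3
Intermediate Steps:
l = -12160/3 (l = (-95*(2*5 + 6)*8)/3 = (-95*(10 + 6)*8)/3 = (-95*16*8)/3 = (-1520*8)/3 = (1/3)*(-12160) = -12160/3 ≈ -4053.3)
-l = -1*(-12160/3) = 12160/3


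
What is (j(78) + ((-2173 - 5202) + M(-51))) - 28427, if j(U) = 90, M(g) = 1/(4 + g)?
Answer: -1678465/47 ≈ -35712.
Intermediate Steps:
(j(78) + ((-2173 - 5202) + M(-51))) - 28427 = (90 + ((-2173 - 5202) + 1/(4 - 51))) - 28427 = (90 + (-7375 + 1/(-47))) - 28427 = (90 + (-7375 - 1/47)) - 28427 = (90 - 346626/47) - 28427 = -342396/47 - 28427 = -1678465/47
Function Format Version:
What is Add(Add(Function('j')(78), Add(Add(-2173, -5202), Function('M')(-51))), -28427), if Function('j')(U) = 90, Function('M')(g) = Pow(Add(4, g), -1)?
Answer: Rational(-1678465, 47) ≈ -35712.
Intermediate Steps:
Add(Add(Function('j')(78), Add(Add(-2173, -5202), Function('M')(-51))), -28427) = Add(Add(90, Add(Add(-2173, -5202), Pow(Add(4, -51), -1))), -28427) = Add(Add(90, Add(-7375, Pow(-47, -1))), -28427) = Add(Add(90, Add(-7375, Rational(-1, 47))), -28427) = Add(Add(90, Rational(-346626, 47)), -28427) = Add(Rational(-342396, 47), -28427) = Rational(-1678465, 47)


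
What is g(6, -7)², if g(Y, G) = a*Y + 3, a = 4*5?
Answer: 15129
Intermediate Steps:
a = 20
g(Y, G) = 3 + 20*Y (g(Y, G) = 20*Y + 3 = 3 + 20*Y)
g(6, -7)² = (3 + 20*6)² = (3 + 120)² = 123² = 15129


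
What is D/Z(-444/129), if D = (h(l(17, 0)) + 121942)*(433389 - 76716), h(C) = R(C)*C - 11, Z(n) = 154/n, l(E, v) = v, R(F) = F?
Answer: -3218222671662/3311 ≈ -9.7198e+8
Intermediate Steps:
h(C) = -11 + C**2 (h(C) = C*C - 11 = C**2 - 11 = -11 + C**2)
D = 43489495563 (D = ((-11 + 0**2) + 121942)*(433389 - 76716) = ((-11 + 0) + 121942)*356673 = (-11 + 121942)*356673 = 121931*356673 = 43489495563)
D/Z(-444/129) = 43489495563/((154/((-444/129)))) = 43489495563/((154/((-444*1/129)))) = 43489495563/((154/(-148/43))) = 43489495563/((154*(-43/148))) = 43489495563/(-3311/74) = 43489495563*(-74/3311) = -3218222671662/3311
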